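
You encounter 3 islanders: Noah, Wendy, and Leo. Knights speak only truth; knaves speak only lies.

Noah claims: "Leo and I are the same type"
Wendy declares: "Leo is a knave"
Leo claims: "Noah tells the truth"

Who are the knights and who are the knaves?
Noah is a knight.
Wendy is a knave.
Leo is a knight.

Verification:
- Noah (knight) says "Leo and I are the same type" - this is TRUE because Noah is a knight and Leo is a knight.
- Wendy (knave) says "Leo is a knave" - this is FALSE (a lie) because Leo is a knight.
- Leo (knight) says "Noah tells the truth" - this is TRUE because Noah is a knight.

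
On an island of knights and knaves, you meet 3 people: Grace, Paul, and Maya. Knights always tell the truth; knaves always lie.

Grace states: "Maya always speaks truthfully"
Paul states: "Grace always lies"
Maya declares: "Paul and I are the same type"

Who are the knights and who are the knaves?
Grace is a knave.
Paul is a knight.
Maya is a knave.

Verification:
- Grace (knave) says "Maya always speaks truthfully" - this is FALSE (a lie) because Maya is a knave.
- Paul (knight) says "Grace always lies" - this is TRUE because Grace is a knave.
- Maya (knave) says "Paul and I are the same type" - this is FALSE (a lie) because Maya is a knave and Paul is a knight.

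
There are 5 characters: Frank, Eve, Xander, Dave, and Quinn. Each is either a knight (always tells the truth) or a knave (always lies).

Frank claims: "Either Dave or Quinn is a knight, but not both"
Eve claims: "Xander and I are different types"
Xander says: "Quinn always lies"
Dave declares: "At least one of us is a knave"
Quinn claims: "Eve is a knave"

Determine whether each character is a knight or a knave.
Frank is a knave.
Eve is a knave.
Xander is a knave.
Dave is a knight.
Quinn is a knight.

Verification:
- Frank (knave) says "Either Dave or Quinn is a knight, but not both" - this is FALSE (a lie) because Dave is a knight and Quinn is a knight.
- Eve (knave) says "Xander and I are different types" - this is FALSE (a lie) because Eve is a knave and Xander is a knave.
- Xander (knave) says "Quinn always lies" - this is FALSE (a lie) because Quinn is a knight.
- Dave (knight) says "At least one of us is a knave" - this is TRUE because Frank, Eve, and Xander are knaves.
- Quinn (knight) says "Eve is a knave" - this is TRUE because Eve is a knave.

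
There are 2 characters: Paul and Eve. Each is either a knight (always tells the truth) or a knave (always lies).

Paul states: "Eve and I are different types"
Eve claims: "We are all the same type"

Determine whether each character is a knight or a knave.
Paul is a knight.
Eve is a knave.

Verification:
- Paul (knight) says "Eve and I are different types" - this is TRUE because Paul is a knight and Eve is a knave.
- Eve (knave) says "We are all the same type" - this is FALSE (a lie) because Paul is a knight and Eve is a knave.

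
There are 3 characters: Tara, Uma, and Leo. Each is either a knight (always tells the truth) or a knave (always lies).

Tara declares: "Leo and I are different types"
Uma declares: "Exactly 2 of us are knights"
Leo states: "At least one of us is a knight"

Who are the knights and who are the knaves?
Tara is a knave.
Uma is a knave.
Leo is a knave.

Verification:
- Tara (knave) says "Leo and I are different types" - this is FALSE (a lie) because Tara is a knave and Leo is a knave.
- Uma (knave) says "Exactly 2 of us are knights" - this is FALSE (a lie) because there are 0 knights.
- Leo (knave) says "At least one of us is a knight" - this is FALSE (a lie) because no one is a knight.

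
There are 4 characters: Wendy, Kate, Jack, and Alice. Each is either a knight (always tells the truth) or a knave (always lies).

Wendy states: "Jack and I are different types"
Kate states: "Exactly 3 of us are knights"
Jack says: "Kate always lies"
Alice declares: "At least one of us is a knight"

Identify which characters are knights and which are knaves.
Wendy is a knight.
Kate is a knight.
Jack is a knave.
Alice is a knight.

Verification:
- Wendy (knight) says "Jack and I are different types" - this is TRUE because Wendy is a knight and Jack is a knave.
- Kate (knight) says "Exactly 3 of us are knights" - this is TRUE because there are 3 knights.
- Jack (knave) says "Kate always lies" - this is FALSE (a lie) because Kate is a knight.
- Alice (knight) says "At least one of us is a knight" - this is TRUE because Wendy, Kate, and Alice are knights.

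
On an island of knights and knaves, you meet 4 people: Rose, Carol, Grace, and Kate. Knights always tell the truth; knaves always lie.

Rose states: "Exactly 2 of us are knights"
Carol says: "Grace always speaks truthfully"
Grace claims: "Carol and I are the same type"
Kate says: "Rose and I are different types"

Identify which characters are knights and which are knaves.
Rose is a knave.
Carol is a knight.
Grace is a knight.
Kate is a knight.

Verification:
- Rose (knave) says "Exactly 2 of us are knights" - this is FALSE (a lie) because there are 3 knights.
- Carol (knight) says "Grace always speaks truthfully" - this is TRUE because Grace is a knight.
- Grace (knight) says "Carol and I are the same type" - this is TRUE because Grace is a knight and Carol is a knight.
- Kate (knight) says "Rose and I are different types" - this is TRUE because Kate is a knight and Rose is a knave.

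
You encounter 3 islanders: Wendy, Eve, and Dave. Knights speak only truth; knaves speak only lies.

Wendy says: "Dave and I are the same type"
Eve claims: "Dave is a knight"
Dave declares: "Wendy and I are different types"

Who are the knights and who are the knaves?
Wendy is a knave.
Eve is a knight.
Dave is a knight.

Verification:
- Wendy (knave) says "Dave and I are the same type" - this is FALSE (a lie) because Wendy is a knave and Dave is a knight.
- Eve (knight) says "Dave is a knight" - this is TRUE because Dave is a knight.
- Dave (knight) says "Wendy and I are different types" - this is TRUE because Dave is a knight and Wendy is a knave.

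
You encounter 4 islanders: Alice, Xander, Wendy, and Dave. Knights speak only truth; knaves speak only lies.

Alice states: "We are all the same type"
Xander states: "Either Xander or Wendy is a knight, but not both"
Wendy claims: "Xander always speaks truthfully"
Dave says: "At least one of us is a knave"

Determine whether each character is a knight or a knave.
Alice is a knave.
Xander is a knave.
Wendy is a knave.
Dave is a knight.

Verification:
- Alice (knave) says "We are all the same type" - this is FALSE (a lie) because Dave is a knight and Alice, Xander, and Wendy are knaves.
- Xander (knave) says "Either Xander or Wendy is a knight, but not both" - this is FALSE (a lie) because Xander is a knave and Wendy is a knave.
- Wendy (knave) says "Xander always speaks truthfully" - this is FALSE (a lie) because Xander is a knave.
- Dave (knight) says "At least one of us is a knave" - this is TRUE because Alice, Xander, and Wendy are knaves.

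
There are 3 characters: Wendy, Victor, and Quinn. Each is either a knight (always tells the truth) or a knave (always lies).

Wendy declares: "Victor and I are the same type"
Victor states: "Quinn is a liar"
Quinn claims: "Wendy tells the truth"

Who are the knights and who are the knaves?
Wendy is a knave.
Victor is a knight.
Quinn is a knave.

Verification:
- Wendy (knave) says "Victor and I are the same type" - this is FALSE (a lie) because Wendy is a knave and Victor is a knight.
- Victor (knight) says "Quinn is a liar" - this is TRUE because Quinn is a knave.
- Quinn (knave) says "Wendy tells the truth" - this is FALSE (a lie) because Wendy is a knave.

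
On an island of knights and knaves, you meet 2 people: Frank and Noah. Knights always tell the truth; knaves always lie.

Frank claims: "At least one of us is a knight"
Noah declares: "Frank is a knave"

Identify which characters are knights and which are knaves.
Frank is a knight.
Noah is a knave.

Verification:
- Frank (knight) says "At least one of us is a knight" - this is TRUE because Frank is a knight.
- Noah (knave) says "Frank is a knave" - this is FALSE (a lie) because Frank is a knight.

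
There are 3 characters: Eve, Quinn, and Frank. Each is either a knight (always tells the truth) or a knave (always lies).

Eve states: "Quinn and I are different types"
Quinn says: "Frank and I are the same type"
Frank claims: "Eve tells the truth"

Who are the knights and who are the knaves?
Eve is a knight.
Quinn is a knave.
Frank is a knight.

Verification:
- Eve (knight) says "Quinn and I are different types" - this is TRUE because Eve is a knight and Quinn is a knave.
- Quinn (knave) says "Frank and I are the same type" - this is FALSE (a lie) because Quinn is a knave and Frank is a knight.
- Frank (knight) says "Eve tells the truth" - this is TRUE because Eve is a knight.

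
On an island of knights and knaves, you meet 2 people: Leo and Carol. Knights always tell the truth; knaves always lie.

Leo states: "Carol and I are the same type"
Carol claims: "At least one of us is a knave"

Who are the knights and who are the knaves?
Leo is a knave.
Carol is a knight.

Verification:
- Leo (knave) says "Carol and I are the same type" - this is FALSE (a lie) because Leo is a knave and Carol is a knight.
- Carol (knight) says "At least one of us is a knave" - this is TRUE because Leo is a knave.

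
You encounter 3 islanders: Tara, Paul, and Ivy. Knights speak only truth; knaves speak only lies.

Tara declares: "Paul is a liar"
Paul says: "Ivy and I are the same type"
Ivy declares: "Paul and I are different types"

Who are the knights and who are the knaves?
Tara is a knight.
Paul is a knave.
Ivy is a knight.

Verification:
- Tara (knight) says "Paul is a liar" - this is TRUE because Paul is a knave.
- Paul (knave) says "Ivy and I are the same type" - this is FALSE (a lie) because Paul is a knave and Ivy is a knight.
- Ivy (knight) says "Paul and I are different types" - this is TRUE because Ivy is a knight and Paul is a knave.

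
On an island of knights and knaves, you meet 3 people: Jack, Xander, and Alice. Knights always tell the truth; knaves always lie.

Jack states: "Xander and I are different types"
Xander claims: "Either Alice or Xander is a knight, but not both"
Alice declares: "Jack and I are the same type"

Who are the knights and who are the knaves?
Jack is a knight.
Xander is a knave.
Alice is a knave.

Verification:
- Jack (knight) says "Xander and I are different types" - this is TRUE because Jack is a knight and Xander is a knave.
- Xander (knave) says "Either Alice or Xander is a knight, but not both" - this is FALSE (a lie) because Alice is a knave and Xander is a knave.
- Alice (knave) says "Jack and I are the same type" - this is FALSE (a lie) because Alice is a knave and Jack is a knight.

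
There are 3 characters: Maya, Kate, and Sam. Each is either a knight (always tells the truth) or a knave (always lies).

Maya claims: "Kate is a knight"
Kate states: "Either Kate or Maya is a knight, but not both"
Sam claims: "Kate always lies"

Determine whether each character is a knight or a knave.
Maya is a knave.
Kate is a knave.
Sam is a knight.

Verification:
- Maya (knave) says "Kate is a knight" - this is FALSE (a lie) because Kate is a knave.
- Kate (knave) says "Either Kate or Maya is a knight, but not both" - this is FALSE (a lie) because Kate is a knave and Maya is a knave.
- Sam (knight) says "Kate always lies" - this is TRUE because Kate is a knave.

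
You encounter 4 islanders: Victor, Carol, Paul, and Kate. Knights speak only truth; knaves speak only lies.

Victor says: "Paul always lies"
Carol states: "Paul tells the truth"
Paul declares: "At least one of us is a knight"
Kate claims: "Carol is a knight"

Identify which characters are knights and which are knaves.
Victor is a knave.
Carol is a knight.
Paul is a knight.
Kate is a knight.

Verification:
- Victor (knave) says "Paul always lies" - this is FALSE (a lie) because Paul is a knight.
- Carol (knight) says "Paul tells the truth" - this is TRUE because Paul is a knight.
- Paul (knight) says "At least one of us is a knight" - this is TRUE because Carol, Paul, and Kate are knights.
- Kate (knight) says "Carol is a knight" - this is TRUE because Carol is a knight.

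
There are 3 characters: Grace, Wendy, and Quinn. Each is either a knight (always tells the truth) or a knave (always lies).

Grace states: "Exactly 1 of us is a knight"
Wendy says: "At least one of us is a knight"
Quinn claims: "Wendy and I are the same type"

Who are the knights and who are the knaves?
Grace is a knave.
Wendy is a knight.
Quinn is a knight.

Verification:
- Grace (knave) says "Exactly 1 of us is a knight" - this is FALSE (a lie) because there are 2 knights.
- Wendy (knight) says "At least one of us is a knight" - this is TRUE because Wendy and Quinn are knights.
- Quinn (knight) says "Wendy and I are the same type" - this is TRUE because Quinn is a knight and Wendy is a knight.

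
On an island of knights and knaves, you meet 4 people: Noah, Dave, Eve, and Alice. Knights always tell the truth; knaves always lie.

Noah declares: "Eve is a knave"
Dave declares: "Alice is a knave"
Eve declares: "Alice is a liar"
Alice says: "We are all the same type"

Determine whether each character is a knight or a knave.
Noah is a knave.
Dave is a knight.
Eve is a knight.
Alice is a knave.

Verification:
- Noah (knave) says "Eve is a knave" - this is FALSE (a lie) because Eve is a knight.
- Dave (knight) says "Alice is a knave" - this is TRUE because Alice is a knave.
- Eve (knight) says "Alice is a liar" - this is TRUE because Alice is a knave.
- Alice (knave) says "We are all the same type" - this is FALSE (a lie) because Dave and Eve are knights and Noah and Alice are knaves.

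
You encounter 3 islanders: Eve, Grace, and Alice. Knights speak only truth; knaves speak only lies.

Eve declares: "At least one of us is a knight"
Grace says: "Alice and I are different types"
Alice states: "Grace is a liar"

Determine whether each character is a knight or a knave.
Eve is a knight.
Grace is a knight.
Alice is a knave.

Verification:
- Eve (knight) says "At least one of us is a knight" - this is TRUE because Eve and Grace are knights.
- Grace (knight) says "Alice and I are different types" - this is TRUE because Grace is a knight and Alice is a knave.
- Alice (knave) says "Grace is a liar" - this is FALSE (a lie) because Grace is a knight.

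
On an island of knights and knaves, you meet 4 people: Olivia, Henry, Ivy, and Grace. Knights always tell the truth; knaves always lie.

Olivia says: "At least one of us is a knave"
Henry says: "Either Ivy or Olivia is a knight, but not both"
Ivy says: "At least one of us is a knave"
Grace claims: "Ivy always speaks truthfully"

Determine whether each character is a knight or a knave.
Olivia is a knight.
Henry is a knave.
Ivy is a knight.
Grace is a knight.

Verification:
- Olivia (knight) says "At least one of us is a knave" - this is TRUE because Henry is a knave.
- Henry (knave) says "Either Ivy or Olivia is a knight, but not both" - this is FALSE (a lie) because Ivy is a knight and Olivia is a knight.
- Ivy (knight) says "At least one of us is a knave" - this is TRUE because Henry is a knave.
- Grace (knight) says "Ivy always speaks truthfully" - this is TRUE because Ivy is a knight.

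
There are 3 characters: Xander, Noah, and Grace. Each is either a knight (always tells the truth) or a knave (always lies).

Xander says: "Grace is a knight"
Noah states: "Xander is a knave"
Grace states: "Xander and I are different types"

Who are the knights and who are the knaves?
Xander is a knave.
Noah is a knight.
Grace is a knave.

Verification:
- Xander (knave) says "Grace is a knight" - this is FALSE (a lie) because Grace is a knave.
- Noah (knight) says "Xander is a knave" - this is TRUE because Xander is a knave.
- Grace (knave) says "Xander and I are different types" - this is FALSE (a lie) because Grace is a knave and Xander is a knave.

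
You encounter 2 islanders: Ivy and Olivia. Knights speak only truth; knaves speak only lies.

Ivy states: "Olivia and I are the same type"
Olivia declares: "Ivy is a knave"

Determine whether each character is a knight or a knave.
Ivy is a knave.
Olivia is a knight.

Verification:
- Ivy (knave) says "Olivia and I are the same type" - this is FALSE (a lie) because Ivy is a knave and Olivia is a knight.
- Olivia (knight) says "Ivy is a knave" - this is TRUE because Ivy is a knave.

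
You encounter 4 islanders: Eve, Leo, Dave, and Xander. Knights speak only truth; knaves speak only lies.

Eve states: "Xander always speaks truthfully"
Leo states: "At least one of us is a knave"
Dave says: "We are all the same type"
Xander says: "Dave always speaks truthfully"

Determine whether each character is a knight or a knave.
Eve is a knave.
Leo is a knight.
Dave is a knave.
Xander is a knave.

Verification:
- Eve (knave) says "Xander always speaks truthfully" - this is FALSE (a lie) because Xander is a knave.
- Leo (knight) says "At least one of us is a knave" - this is TRUE because Eve, Dave, and Xander are knaves.
- Dave (knave) says "We are all the same type" - this is FALSE (a lie) because Leo is a knight and Eve, Dave, and Xander are knaves.
- Xander (knave) says "Dave always speaks truthfully" - this is FALSE (a lie) because Dave is a knave.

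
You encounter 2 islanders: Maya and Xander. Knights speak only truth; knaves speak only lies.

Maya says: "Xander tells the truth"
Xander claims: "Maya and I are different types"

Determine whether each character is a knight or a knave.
Maya is a knave.
Xander is a knave.

Verification:
- Maya (knave) says "Xander tells the truth" - this is FALSE (a lie) because Xander is a knave.
- Xander (knave) says "Maya and I are different types" - this is FALSE (a lie) because Xander is a knave and Maya is a knave.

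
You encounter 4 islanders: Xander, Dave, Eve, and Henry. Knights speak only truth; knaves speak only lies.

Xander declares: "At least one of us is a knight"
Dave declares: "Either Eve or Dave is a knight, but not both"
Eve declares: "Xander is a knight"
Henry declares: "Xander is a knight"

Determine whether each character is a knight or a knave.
Xander is a knave.
Dave is a knave.
Eve is a knave.
Henry is a knave.

Verification:
- Xander (knave) says "At least one of us is a knight" - this is FALSE (a lie) because no one is a knight.
- Dave (knave) says "Either Eve or Dave is a knight, but not both" - this is FALSE (a lie) because Eve is a knave and Dave is a knave.
- Eve (knave) says "Xander is a knight" - this is FALSE (a lie) because Xander is a knave.
- Henry (knave) says "Xander is a knight" - this is FALSE (a lie) because Xander is a knave.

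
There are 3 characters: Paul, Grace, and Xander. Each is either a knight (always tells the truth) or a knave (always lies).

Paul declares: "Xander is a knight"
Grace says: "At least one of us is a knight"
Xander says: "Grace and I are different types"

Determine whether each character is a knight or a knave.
Paul is a knave.
Grace is a knave.
Xander is a knave.

Verification:
- Paul (knave) says "Xander is a knight" - this is FALSE (a lie) because Xander is a knave.
- Grace (knave) says "At least one of us is a knight" - this is FALSE (a lie) because no one is a knight.
- Xander (knave) says "Grace and I are different types" - this is FALSE (a lie) because Xander is a knave and Grace is a knave.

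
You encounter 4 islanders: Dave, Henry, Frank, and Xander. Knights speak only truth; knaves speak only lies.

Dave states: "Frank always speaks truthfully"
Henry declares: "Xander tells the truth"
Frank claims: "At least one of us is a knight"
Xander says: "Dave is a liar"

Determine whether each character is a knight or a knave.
Dave is a knight.
Henry is a knave.
Frank is a knight.
Xander is a knave.

Verification:
- Dave (knight) says "Frank always speaks truthfully" - this is TRUE because Frank is a knight.
- Henry (knave) says "Xander tells the truth" - this is FALSE (a lie) because Xander is a knave.
- Frank (knight) says "At least one of us is a knight" - this is TRUE because Dave and Frank are knights.
- Xander (knave) says "Dave is a liar" - this is FALSE (a lie) because Dave is a knight.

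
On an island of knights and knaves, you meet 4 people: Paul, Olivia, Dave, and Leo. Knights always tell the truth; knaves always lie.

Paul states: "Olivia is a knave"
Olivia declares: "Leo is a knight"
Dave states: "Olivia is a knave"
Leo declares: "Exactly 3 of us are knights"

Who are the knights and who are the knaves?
Paul is a knight.
Olivia is a knave.
Dave is a knight.
Leo is a knave.

Verification:
- Paul (knight) says "Olivia is a knave" - this is TRUE because Olivia is a knave.
- Olivia (knave) says "Leo is a knight" - this is FALSE (a lie) because Leo is a knave.
- Dave (knight) says "Olivia is a knave" - this is TRUE because Olivia is a knave.
- Leo (knave) says "Exactly 3 of us are knights" - this is FALSE (a lie) because there are 2 knights.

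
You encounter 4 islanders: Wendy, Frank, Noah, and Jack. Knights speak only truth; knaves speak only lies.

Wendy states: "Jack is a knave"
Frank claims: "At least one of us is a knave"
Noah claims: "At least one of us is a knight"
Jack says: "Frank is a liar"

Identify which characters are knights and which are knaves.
Wendy is a knight.
Frank is a knight.
Noah is a knight.
Jack is a knave.

Verification:
- Wendy (knight) says "Jack is a knave" - this is TRUE because Jack is a knave.
- Frank (knight) says "At least one of us is a knave" - this is TRUE because Jack is a knave.
- Noah (knight) says "At least one of us is a knight" - this is TRUE because Wendy, Frank, and Noah are knights.
- Jack (knave) says "Frank is a liar" - this is FALSE (a lie) because Frank is a knight.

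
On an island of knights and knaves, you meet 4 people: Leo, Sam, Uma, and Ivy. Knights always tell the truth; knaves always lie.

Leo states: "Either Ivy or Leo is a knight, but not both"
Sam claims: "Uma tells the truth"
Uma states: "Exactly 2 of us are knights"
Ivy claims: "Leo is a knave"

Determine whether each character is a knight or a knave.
Leo is a knight.
Sam is a knave.
Uma is a knave.
Ivy is a knave.

Verification:
- Leo (knight) says "Either Ivy or Leo is a knight, but not both" - this is TRUE because Ivy is a knave and Leo is a knight.
- Sam (knave) says "Uma tells the truth" - this is FALSE (a lie) because Uma is a knave.
- Uma (knave) says "Exactly 2 of us are knights" - this is FALSE (a lie) because there are 1 knights.
- Ivy (knave) says "Leo is a knave" - this is FALSE (a lie) because Leo is a knight.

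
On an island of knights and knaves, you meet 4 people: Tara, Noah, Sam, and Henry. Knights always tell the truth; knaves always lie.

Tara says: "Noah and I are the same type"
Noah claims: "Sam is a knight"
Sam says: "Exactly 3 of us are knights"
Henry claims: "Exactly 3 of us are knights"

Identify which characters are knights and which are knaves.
Tara is a knave.
Noah is a knight.
Sam is a knight.
Henry is a knight.

Verification:
- Tara (knave) says "Noah and I are the same type" - this is FALSE (a lie) because Tara is a knave and Noah is a knight.
- Noah (knight) says "Sam is a knight" - this is TRUE because Sam is a knight.
- Sam (knight) says "Exactly 3 of us are knights" - this is TRUE because there are 3 knights.
- Henry (knight) says "Exactly 3 of us are knights" - this is TRUE because there are 3 knights.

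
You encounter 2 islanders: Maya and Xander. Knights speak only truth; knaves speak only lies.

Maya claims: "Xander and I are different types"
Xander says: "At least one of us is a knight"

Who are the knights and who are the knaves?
Maya is a knave.
Xander is a knave.

Verification:
- Maya (knave) says "Xander and I are different types" - this is FALSE (a lie) because Maya is a knave and Xander is a knave.
- Xander (knave) says "At least one of us is a knight" - this is FALSE (a lie) because no one is a knight.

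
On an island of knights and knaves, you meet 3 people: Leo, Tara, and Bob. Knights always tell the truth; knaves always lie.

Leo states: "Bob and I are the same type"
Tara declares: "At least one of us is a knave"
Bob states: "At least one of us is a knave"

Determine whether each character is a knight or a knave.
Leo is a knave.
Tara is a knight.
Bob is a knight.

Verification:
- Leo (knave) says "Bob and I are the same type" - this is FALSE (a lie) because Leo is a knave and Bob is a knight.
- Tara (knight) says "At least one of us is a knave" - this is TRUE because Leo is a knave.
- Bob (knight) says "At least one of us is a knave" - this is TRUE because Leo is a knave.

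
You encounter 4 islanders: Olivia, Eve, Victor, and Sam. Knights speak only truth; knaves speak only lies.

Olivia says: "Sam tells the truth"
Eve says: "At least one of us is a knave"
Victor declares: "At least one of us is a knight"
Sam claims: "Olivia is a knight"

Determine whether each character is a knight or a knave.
Olivia is a knave.
Eve is a knight.
Victor is a knight.
Sam is a knave.

Verification:
- Olivia (knave) says "Sam tells the truth" - this is FALSE (a lie) because Sam is a knave.
- Eve (knight) says "At least one of us is a knave" - this is TRUE because Olivia and Sam are knaves.
- Victor (knight) says "At least one of us is a knight" - this is TRUE because Eve and Victor are knights.
- Sam (knave) says "Olivia is a knight" - this is FALSE (a lie) because Olivia is a knave.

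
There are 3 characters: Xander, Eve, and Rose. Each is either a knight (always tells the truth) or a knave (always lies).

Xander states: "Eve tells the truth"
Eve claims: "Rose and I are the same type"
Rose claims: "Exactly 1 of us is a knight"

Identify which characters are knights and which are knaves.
Xander is a knave.
Eve is a knave.
Rose is a knight.

Verification:
- Xander (knave) says "Eve tells the truth" - this is FALSE (a lie) because Eve is a knave.
- Eve (knave) says "Rose and I are the same type" - this is FALSE (a lie) because Eve is a knave and Rose is a knight.
- Rose (knight) says "Exactly 1 of us is a knight" - this is TRUE because there are 1 knights.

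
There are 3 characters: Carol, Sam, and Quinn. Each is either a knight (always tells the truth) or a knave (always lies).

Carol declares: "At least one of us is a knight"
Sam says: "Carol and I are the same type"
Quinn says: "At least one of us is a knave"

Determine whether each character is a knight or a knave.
Carol is a knight.
Sam is a knave.
Quinn is a knight.

Verification:
- Carol (knight) says "At least one of us is a knight" - this is TRUE because Carol and Quinn are knights.
- Sam (knave) says "Carol and I are the same type" - this is FALSE (a lie) because Sam is a knave and Carol is a knight.
- Quinn (knight) says "At least one of us is a knave" - this is TRUE because Sam is a knave.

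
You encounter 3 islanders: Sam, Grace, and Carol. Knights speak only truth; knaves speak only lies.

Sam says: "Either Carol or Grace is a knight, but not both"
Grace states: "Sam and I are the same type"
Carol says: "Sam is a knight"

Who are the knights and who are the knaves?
Sam is a knight.
Grace is a knave.
Carol is a knight.

Verification:
- Sam (knight) says "Either Carol or Grace is a knight, but not both" - this is TRUE because Carol is a knight and Grace is a knave.
- Grace (knave) says "Sam and I are the same type" - this is FALSE (a lie) because Grace is a knave and Sam is a knight.
- Carol (knight) says "Sam is a knight" - this is TRUE because Sam is a knight.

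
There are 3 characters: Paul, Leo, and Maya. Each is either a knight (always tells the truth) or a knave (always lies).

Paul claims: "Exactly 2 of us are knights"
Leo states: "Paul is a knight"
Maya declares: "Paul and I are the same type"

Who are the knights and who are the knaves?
Paul is a knight.
Leo is a knight.
Maya is a knave.

Verification:
- Paul (knight) says "Exactly 2 of us are knights" - this is TRUE because there are 2 knights.
- Leo (knight) says "Paul is a knight" - this is TRUE because Paul is a knight.
- Maya (knave) says "Paul and I are the same type" - this is FALSE (a lie) because Maya is a knave and Paul is a knight.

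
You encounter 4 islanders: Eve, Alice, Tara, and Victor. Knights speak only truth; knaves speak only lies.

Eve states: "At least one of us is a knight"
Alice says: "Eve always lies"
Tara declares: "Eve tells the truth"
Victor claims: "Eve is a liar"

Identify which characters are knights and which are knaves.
Eve is a knight.
Alice is a knave.
Tara is a knight.
Victor is a knave.

Verification:
- Eve (knight) says "At least one of us is a knight" - this is TRUE because Eve and Tara are knights.
- Alice (knave) says "Eve always lies" - this is FALSE (a lie) because Eve is a knight.
- Tara (knight) says "Eve tells the truth" - this is TRUE because Eve is a knight.
- Victor (knave) says "Eve is a liar" - this is FALSE (a lie) because Eve is a knight.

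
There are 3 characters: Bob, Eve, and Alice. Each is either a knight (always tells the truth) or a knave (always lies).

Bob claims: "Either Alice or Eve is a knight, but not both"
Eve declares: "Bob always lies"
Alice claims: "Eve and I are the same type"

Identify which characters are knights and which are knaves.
Bob is a knave.
Eve is a knight.
Alice is a knight.

Verification:
- Bob (knave) says "Either Alice or Eve is a knight, but not both" - this is FALSE (a lie) because Alice is a knight and Eve is a knight.
- Eve (knight) says "Bob always lies" - this is TRUE because Bob is a knave.
- Alice (knight) says "Eve and I are the same type" - this is TRUE because Alice is a knight and Eve is a knight.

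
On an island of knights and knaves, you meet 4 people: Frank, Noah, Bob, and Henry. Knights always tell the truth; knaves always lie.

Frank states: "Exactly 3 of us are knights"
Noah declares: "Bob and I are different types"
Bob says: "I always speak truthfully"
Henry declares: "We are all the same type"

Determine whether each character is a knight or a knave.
Frank is a knave.
Noah is a knight.
Bob is a knave.
Henry is a knave.

Verification:
- Frank (knave) says "Exactly 3 of us are knights" - this is FALSE (a lie) because there are 1 knights.
- Noah (knight) says "Bob and I are different types" - this is TRUE because Noah is a knight and Bob is a knave.
- Bob (knave) says "I always speak truthfully" - this is FALSE (a lie) because Bob is a knave.
- Henry (knave) says "We are all the same type" - this is FALSE (a lie) because Noah is a knight and Frank, Bob, and Henry are knaves.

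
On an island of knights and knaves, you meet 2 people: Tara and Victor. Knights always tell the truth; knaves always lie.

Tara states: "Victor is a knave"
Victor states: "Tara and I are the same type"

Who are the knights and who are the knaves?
Tara is a knight.
Victor is a knave.

Verification:
- Tara (knight) says "Victor is a knave" - this is TRUE because Victor is a knave.
- Victor (knave) says "Tara and I are the same type" - this is FALSE (a lie) because Victor is a knave and Tara is a knight.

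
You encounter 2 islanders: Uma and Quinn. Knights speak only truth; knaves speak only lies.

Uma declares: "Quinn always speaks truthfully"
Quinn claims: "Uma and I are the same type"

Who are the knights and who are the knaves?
Uma is a knight.
Quinn is a knight.

Verification:
- Uma (knight) says "Quinn always speaks truthfully" - this is TRUE because Quinn is a knight.
- Quinn (knight) says "Uma and I are the same type" - this is TRUE because Quinn is a knight and Uma is a knight.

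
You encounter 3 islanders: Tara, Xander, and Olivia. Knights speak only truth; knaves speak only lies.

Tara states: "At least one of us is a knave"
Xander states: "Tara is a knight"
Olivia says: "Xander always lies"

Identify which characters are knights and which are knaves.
Tara is a knight.
Xander is a knight.
Olivia is a knave.

Verification:
- Tara (knight) says "At least one of us is a knave" - this is TRUE because Olivia is a knave.
- Xander (knight) says "Tara is a knight" - this is TRUE because Tara is a knight.
- Olivia (knave) says "Xander always lies" - this is FALSE (a lie) because Xander is a knight.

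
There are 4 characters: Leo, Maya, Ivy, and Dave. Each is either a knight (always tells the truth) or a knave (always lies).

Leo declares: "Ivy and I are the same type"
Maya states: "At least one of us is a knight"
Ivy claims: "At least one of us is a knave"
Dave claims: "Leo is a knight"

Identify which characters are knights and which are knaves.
Leo is a knave.
Maya is a knight.
Ivy is a knight.
Dave is a knave.

Verification:
- Leo (knave) says "Ivy and I are the same type" - this is FALSE (a lie) because Leo is a knave and Ivy is a knight.
- Maya (knight) says "At least one of us is a knight" - this is TRUE because Maya and Ivy are knights.
- Ivy (knight) says "At least one of us is a knave" - this is TRUE because Leo and Dave are knaves.
- Dave (knave) says "Leo is a knight" - this is FALSE (a lie) because Leo is a knave.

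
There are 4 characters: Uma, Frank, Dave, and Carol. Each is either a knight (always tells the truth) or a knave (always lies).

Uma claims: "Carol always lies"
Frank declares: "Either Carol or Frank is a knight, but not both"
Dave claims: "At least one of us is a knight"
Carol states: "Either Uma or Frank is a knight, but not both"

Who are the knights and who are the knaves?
Uma is a knight.
Frank is a knight.
Dave is a knight.
Carol is a knave.

Verification:
- Uma (knight) says "Carol always lies" - this is TRUE because Carol is a knave.
- Frank (knight) says "Either Carol or Frank is a knight, but not both" - this is TRUE because Carol is a knave and Frank is a knight.
- Dave (knight) says "At least one of us is a knight" - this is TRUE because Uma, Frank, and Dave are knights.
- Carol (knave) says "Either Uma or Frank is a knight, but not both" - this is FALSE (a lie) because Uma is a knight and Frank is a knight.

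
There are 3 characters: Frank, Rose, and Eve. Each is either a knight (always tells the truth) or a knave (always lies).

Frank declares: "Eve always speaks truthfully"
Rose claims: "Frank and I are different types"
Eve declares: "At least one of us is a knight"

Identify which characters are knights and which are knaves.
Frank is a knave.
Rose is a knave.
Eve is a knave.

Verification:
- Frank (knave) says "Eve always speaks truthfully" - this is FALSE (a lie) because Eve is a knave.
- Rose (knave) says "Frank and I are different types" - this is FALSE (a lie) because Rose is a knave and Frank is a knave.
- Eve (knave) says "At least one of us is a knight" - this is FALSE (a lie) because no one is a knight.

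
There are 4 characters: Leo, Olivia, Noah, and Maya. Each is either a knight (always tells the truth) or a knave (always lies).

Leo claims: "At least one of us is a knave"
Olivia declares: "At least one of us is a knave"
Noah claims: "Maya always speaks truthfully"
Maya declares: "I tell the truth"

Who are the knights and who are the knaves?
Leo is a knight.
Olivia is a knight.
Noah is a knave.
Maya is a knave.

Verification:
- Leo (knight) says "At least one of us is a knave" - this is TRUE because Noah and Maya are knaves.
- Olivia (knight) says "At least one of us is a knave" - this is TRUE because Noah and Maya are knaves.
- Noah (knave) says "Maya always speaks truthfully" - this is FALSE (a lie) because Maya is a knave.
- Maya (knave) says "I tell the truth" - this is FALSE (a lie) because Maya is a knave.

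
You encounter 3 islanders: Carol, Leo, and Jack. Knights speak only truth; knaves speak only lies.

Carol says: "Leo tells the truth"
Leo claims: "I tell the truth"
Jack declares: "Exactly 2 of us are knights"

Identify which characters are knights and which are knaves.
Carol is a knave.
Leo is a knave.
Jack is a knave.

Verification:
- Carol (knave) says "Leo tells the truth" - this is FALSE (a lie) because Leo is a knave.
- Leo (knave) says "I tell the truth" - this is FALSE (a lie) because Leo is a knave.
- Jack (knave) says "Exactly 2 of us are knights" - this is FALSE (a lie) because there are 0 knights.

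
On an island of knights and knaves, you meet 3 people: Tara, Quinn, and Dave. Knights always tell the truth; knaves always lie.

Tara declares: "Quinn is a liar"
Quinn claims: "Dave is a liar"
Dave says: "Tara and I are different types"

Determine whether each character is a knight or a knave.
Tara is a knave.
Quinn is a knight.
Dave is a knave.

Verification:
- Tara (knave) says "Quinn is a liar" - this is FALSE (a lie) because Quinn is a knight.
- Quinn (knight) says "Dave is a liar" - this is TRUE because Dave is a knave.
- Dave (knave) says "Tara and I are different types" - this is FALSE (a lie) because Dave is a knave and Tara is a knave.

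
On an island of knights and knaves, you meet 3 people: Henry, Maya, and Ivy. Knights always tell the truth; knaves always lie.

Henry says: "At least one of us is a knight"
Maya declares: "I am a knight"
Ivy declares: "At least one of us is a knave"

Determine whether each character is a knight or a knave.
Henry is a knight.
Maya is a knave.
Ivy is a knight.

Verification:
- Henry (knight) says "At least one of us is a knight" - this is TRUE because Henry and Ivy are knights.
- Maya (knave) says "I am a knight" - this is FALSE (a lie) because Maya is a knave.
- Ivy (knight) says "At least one of us is a knave" - this is TRUE because Maya is a knave.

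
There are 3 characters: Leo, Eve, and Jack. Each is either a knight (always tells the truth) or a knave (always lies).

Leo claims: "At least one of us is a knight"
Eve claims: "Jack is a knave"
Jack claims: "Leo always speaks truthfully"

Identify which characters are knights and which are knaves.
Leo is a knight.
Eve is a knave.
Jack is a knight.

Verification:
- Leo (knight) says "At least one of us is a knight" - this is TRUE because Leo and Jack are knights.
- Eve (knave) says "Jack is a knave" - this is FALSE (a lie) because Jack is a knight.
- Jack (knight) says "Leo always speaks truthfully" - this is TRUE because Leo is a knight.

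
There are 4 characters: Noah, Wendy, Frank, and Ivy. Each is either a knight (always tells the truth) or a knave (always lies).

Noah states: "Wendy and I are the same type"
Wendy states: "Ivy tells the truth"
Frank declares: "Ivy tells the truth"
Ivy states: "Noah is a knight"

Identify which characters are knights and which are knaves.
Noah is a knight.
Wendy is a knight.
Frank is a knight.
Ivy is a knight.

Verification:
- Noah (knight) says "Wendy and I are the same type" - this is TRUE because Noah is a knight and Wendy is a knight.
- Wendy (knight) says "Ivy tells the truth" - this is TRUE because Ivy is a knight.
- Frank (knight) says "Ivy tells the truth" - this is TRUE because Ivy is a knight.
- Ivy (knight) says "Noah is a knight" - this is TRUE because Noah is a knight.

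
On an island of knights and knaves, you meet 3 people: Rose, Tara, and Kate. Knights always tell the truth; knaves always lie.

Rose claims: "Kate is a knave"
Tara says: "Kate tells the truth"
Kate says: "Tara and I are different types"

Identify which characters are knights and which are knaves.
Rose is a knight.
Tara is a knave.
Kate is a knave.

Verification:
- Rose (knight) says "Kate is a knave" - this is TRUE because Kate is a knave.
- Tara (knave) says "Kate tells the truth" - this is FALSE (a lie) because Kate is a knave.
- Kate (knave) says "Tara and I are different types" - this is FALSE (a lie) because Kate is a knave and Tara is a knave.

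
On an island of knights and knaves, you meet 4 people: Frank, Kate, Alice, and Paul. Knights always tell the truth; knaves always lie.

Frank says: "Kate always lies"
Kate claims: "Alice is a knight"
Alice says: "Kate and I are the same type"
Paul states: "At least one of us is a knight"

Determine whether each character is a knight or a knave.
Frank is a knave.
Kate is a knight.
Alice is a knight.
Paul is a knight.

Verification:
- Frank (knave) says "Kate always lies" - this is FALSE (a lie) because Kate is a knight.
- Kate (knight) says "Alice is a knight" - this is TRUE because Alice is a knight.
- Alice (knight) says "Kate and I are the same type" - this is TRUE because Alice is a knight and Kate is a knight.
- Paul (knight) says "At least one of us is a knight" - this is TRUE because Kate, Alice, and Paul are knights.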